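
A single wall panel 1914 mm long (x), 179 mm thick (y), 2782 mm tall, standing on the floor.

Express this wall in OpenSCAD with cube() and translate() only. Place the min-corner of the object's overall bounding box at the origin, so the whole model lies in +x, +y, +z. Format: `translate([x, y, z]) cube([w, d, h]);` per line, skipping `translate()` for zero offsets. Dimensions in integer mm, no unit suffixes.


cube([1914, 179, 2782]);


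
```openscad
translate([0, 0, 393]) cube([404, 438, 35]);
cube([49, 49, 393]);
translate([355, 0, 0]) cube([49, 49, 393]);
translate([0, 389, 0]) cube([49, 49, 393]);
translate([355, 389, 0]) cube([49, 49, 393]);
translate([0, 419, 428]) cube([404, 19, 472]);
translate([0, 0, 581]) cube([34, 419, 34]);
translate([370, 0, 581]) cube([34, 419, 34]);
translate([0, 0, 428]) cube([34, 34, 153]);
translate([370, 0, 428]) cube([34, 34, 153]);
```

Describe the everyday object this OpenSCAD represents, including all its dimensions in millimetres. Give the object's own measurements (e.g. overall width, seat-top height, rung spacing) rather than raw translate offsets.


A chair. The seat is a 404×438×35 mm slab with its top at z = 428 mm, on four 49×49 mm corner legs (flush with the seat edges, standing on z = 0). A flat backrest 19 mm thick, 472 mm tall, spans the full seat width and rises from the seat top along its +y edge, rear face flush with the rear of the seat. Two armrests of 34×34 mm section run along each side from the seat's front edge to the front of the backrest, top faces 187 mm above the seat top and outer faces flush with the seat's x-edges; a 34×34 mm post under the front of each armrest stands on the seat at the front corner.


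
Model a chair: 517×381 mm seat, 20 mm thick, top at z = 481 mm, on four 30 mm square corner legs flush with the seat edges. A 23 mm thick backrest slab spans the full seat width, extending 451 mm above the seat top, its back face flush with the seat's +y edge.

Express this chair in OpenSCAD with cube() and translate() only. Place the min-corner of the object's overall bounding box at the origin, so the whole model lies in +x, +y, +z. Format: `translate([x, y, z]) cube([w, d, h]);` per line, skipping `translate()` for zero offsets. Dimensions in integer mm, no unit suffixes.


// leg_h = 481 - 20 = 461
translate([0, 0, 461]) cube([517, 381, 20]);
cube([30, 30, 461]);
translate([487, 0, 0]) cube([30, 30, 461]);
translate([0, 351, 0]) cube([30, 30, 461]);
translate([487, 351, 0]) cube([30, 30, 461]);
translate([0, 358, 481]) cube([517, 23, 451]);


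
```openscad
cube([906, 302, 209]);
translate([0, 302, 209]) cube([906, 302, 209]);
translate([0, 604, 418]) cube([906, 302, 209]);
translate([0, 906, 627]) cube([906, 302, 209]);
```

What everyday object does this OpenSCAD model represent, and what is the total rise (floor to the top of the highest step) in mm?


A staircase. The total rise is 836 mm.

4 identical blocks, each offset up and back from the previous — a staircase. Each step is 209 mm tall and there are 4 of them, so the total rise is 4 × 209 = 836 mm.


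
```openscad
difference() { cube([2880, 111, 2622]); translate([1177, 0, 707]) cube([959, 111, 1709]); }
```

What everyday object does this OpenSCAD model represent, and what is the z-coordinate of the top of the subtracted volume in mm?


A wall with a window opening. The window head height is 2416 mm.

A wall with a rectangular opening subtracted — a window. Sill at z = 707, opening 1709 mm tall, so the head is at 707 + 1709 = 2416 mm.


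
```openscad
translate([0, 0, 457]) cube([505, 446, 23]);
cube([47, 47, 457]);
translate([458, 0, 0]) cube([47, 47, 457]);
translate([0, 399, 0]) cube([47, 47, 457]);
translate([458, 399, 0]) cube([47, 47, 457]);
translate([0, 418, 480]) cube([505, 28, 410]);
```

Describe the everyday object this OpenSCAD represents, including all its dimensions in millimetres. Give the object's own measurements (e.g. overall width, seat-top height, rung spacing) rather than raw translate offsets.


A chair. The seat is a 505×446×23 mm slab with its top at z = 480 mm, on four 47×47 mm corner legs (flush with the seat edges, standing on z = 0). A flat backrest 28 mm thick, 410 mm tall, spans the full seat width and rises from the seat top along its +y edge, rear face flush with the rear of the seat.


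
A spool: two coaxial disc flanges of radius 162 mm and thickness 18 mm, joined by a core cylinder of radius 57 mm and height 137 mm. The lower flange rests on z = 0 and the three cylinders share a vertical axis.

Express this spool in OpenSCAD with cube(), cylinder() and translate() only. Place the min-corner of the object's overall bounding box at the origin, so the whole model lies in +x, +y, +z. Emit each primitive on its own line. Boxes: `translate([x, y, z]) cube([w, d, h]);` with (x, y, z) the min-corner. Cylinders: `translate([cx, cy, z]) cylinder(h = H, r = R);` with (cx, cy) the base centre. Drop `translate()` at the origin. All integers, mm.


translate([162, 162, 0]) cylinder(h = 18, r = 162);
translate([162, 162, 18]) cylinder(h = 137, r = 57);
translate([162, 162, 155]) cylinder(h = 18, r = 162);


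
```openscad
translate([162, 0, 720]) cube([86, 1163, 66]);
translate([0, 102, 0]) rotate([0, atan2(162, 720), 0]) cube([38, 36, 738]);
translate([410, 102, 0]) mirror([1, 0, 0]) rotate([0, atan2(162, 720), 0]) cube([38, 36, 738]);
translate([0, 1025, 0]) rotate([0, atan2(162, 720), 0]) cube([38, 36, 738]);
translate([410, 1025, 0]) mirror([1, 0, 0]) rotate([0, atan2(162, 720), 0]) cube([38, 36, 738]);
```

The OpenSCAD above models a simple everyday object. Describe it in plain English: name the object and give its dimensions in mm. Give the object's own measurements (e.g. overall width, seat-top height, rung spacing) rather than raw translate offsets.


A sawhorse. A 86×1163×66 mm beam (x, y, z) sits on two A-frame leg pairs. Each pair is two raked legs of 38×36 mm section (36 mm along y) splaying symmetrically in x. Each leg rises 720 mm vertically over 162 mm of horizontal reach and is 738 mm long along its own axis. Every leg's outer bottom edge rests on the floor and its outer top edge meets a bottom edge of the beam — the left legs (tilting toward +x) meet the beam's −x bottom edge, the right legs (their mirror images, tilting toward −x) meet its +x bottom edge — so the leg tops tuck under the beam, the beam's underside is 720 mm above the floor, and the feet are 410 mm apart outside-to-outside with the beam centred between them. The two leg pairs are set in 102 mm from either end of the beam.


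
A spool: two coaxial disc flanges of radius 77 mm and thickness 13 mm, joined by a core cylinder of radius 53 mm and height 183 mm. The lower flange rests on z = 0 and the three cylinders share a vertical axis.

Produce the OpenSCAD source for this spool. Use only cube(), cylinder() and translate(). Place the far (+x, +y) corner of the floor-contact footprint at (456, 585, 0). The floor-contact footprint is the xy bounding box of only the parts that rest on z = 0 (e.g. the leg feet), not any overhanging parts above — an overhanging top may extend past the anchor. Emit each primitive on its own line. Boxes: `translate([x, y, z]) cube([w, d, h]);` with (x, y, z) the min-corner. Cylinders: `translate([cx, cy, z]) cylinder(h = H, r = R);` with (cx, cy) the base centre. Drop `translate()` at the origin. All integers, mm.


translate([379, 508, 0]) cylinder(h = 13, r = 77);
translate([379, 508, 13]) cylinder(h = 183, r = 53);
translate([379, 508, 196]) cylinder(h = 13, r = 77);


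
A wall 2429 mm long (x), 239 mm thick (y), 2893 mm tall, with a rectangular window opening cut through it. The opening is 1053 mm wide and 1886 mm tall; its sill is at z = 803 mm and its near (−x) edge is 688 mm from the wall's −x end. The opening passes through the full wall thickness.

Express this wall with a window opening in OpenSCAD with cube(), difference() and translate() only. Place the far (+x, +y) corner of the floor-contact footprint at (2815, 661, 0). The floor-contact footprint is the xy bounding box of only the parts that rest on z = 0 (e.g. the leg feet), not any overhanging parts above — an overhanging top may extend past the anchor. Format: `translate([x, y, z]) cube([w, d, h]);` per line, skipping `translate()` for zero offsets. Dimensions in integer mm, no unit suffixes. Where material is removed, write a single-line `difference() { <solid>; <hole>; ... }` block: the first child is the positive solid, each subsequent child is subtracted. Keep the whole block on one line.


difference() { translate([386, 422, 0]) cube([2429, 239, 2893]); translate([1074, 422, 803]) cube([1053, 239, 1886]); }


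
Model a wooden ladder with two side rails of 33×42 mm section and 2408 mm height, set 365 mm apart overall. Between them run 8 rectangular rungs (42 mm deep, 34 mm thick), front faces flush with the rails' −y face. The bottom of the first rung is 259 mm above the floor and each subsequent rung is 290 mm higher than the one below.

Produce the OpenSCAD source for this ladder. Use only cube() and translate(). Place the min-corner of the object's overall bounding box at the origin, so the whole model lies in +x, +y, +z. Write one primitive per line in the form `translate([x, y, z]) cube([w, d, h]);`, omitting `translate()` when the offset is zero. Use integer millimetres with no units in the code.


cube([33, 42, 2408]);
translate([332, 0, 0]) cube([33, 42, 2408]);
translate([33, 0, 259]) cube([299, 42, 34]);
translate([33, 0, 549]) cube([299, 42, 34]);
translate([33, 0, 839]) cube([299, 42, 34]);
translate([33, 0, 1129]) cube([299, 42, 34]);
translate([33, 0, 1419]) cube([299, 42, 34]);
translate([33, 0, 1709]) cube([299, 42, 34]);
translate([33, 0, 1999]) cube([299, 42, 34]);
translate([33, 0, 2289]) cube([299, 42, 34]);


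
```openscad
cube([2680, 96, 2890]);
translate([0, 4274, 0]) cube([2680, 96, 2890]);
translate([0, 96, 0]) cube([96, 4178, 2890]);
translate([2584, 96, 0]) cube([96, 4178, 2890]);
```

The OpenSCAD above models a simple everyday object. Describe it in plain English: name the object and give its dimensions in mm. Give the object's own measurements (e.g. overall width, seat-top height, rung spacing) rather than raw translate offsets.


The wall frame of a small rectangular building: four walls, each 2890 mm tall and 96 mm thick, enclosing a footprint 2680 mm (x) by 4370 mm (y) outside-to-outside, with no floor or roof. The front and back walls (the −y and +y sides) span the full width; the two side walls fit between them.


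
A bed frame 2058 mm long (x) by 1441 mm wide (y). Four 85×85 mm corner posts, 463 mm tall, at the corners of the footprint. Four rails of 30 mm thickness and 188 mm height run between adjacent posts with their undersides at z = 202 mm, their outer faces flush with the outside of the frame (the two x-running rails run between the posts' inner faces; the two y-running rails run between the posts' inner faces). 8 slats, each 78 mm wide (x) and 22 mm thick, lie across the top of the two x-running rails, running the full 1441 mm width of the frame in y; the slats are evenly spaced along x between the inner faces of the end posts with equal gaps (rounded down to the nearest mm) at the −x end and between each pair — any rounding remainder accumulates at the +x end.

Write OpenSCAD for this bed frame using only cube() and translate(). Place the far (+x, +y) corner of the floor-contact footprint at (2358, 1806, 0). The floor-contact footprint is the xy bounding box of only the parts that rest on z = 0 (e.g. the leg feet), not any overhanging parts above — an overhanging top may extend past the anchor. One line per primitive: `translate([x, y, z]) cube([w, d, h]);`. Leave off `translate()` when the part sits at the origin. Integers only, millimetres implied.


// slat z = rail_z + rail_h = 202 + 188 = 390
// slat gap = ⌊(1888 − 8·78) / 9⌋ = 140
translate([300, 365, 0]) cube([85, 85, 463]);
translate([300, 1721, 0]) cube([85, 85, 463]);
translate([2273, 365, 0]) cube([85, 85, 463]);
translate([2273, 1721, 0]) cube([85, 85, 463]);
translate([385, 365, 202]) cube([1888, 30, 188]);
translate([385, 1776, 202]) cube([1888, 30, 188]);
translate([300, 450, 202]) cube([30, 1271, 188]);
translate([2328, 450, 202]) cube([30, 1271, 188]);
translate([525, 365, 390]) cube([78, 1441, 22]);
translate([743, 365, 390]) cube([78, 1441, 22]);
translate([961, 365, 390]) cube([78, 1441, 22]);
translate([1179, 365, 390]) cube([78, 1441, 22]);
translate([1397, 365, 390]) cube([78, 1441, 22]);
translate([1615, 365, 390]) cube([78, 1441, 22]);
translate([1833, 365, 390]) cube([78, 1441, 22]);
translate([2051, 365, 390]) cube([78, 1441, 22]);


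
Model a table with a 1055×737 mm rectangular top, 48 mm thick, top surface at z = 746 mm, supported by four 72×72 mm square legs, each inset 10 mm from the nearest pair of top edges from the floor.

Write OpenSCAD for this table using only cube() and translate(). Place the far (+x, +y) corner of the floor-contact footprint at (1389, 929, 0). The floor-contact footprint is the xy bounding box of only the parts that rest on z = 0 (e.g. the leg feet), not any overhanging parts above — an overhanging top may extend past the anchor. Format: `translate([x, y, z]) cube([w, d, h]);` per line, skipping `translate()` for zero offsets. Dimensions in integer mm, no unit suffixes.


translate([344, 202, 698]) cube([1055, 737, 48]);
translate([354, 212, 0]) cube([72, 72, 698]);
translate([1317, 212, 0]) cube([72, 72, 698]);
translate([354, 857, 0]) cube([72, 72, 698]);
translate([1317, 857, 0]) cube([72, 72, 698]);


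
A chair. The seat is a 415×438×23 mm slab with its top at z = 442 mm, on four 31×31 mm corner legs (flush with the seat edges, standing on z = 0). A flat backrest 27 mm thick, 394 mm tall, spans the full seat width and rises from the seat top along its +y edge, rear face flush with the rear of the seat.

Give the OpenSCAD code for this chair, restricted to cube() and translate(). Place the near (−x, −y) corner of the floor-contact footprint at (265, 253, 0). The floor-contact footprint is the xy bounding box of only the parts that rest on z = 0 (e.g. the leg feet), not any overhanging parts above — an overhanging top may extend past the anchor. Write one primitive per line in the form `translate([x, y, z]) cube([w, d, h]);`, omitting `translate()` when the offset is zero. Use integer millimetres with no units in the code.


// leg_h = 442 - 23 = 419
translate([265, 253, 419]) cube([415, 438, 23]);
translate([265, 253, 0]) cube([31, 31, 419]);
translate([649, 253, 0]) cube([31, 31, 419]);
translate([265, 660, 0]) cube([31, 31, 419]);
translate([649, 660, 0]) cube([31, 31, 419]);
translate([265, 664, 442]) cube([415, 27, 394]);


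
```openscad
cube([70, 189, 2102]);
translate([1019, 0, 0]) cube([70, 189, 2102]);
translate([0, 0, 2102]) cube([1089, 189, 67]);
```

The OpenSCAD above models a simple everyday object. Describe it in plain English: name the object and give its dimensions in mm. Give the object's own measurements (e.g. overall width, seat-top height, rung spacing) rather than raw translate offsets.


A door frame. The clear opening is 949 mm wide and 2102 mm high. Two 70 mm wide jambs, 189 mm deep, stand either side of the opening from the floor to the top of the opening. A 67 mm thick head sits across the top of both jambs, spanning the full outside width of the frame.


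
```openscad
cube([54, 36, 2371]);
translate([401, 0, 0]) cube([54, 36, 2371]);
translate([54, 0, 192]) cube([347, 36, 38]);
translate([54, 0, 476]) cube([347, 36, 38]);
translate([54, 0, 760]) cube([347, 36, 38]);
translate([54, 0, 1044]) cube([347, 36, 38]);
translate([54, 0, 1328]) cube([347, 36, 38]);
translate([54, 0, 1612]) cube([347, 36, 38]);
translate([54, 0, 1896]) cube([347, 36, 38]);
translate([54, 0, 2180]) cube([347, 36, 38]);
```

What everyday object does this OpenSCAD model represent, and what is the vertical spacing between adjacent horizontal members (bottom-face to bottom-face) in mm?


A ladder. The rung spacing is 284 mm.

Two tall 54×36 posts with 8 short bars between them — a ladder. Adjacent rungs sit at z = 192 and z = 476, so the spacing is 476 − 192 = 284 mm.


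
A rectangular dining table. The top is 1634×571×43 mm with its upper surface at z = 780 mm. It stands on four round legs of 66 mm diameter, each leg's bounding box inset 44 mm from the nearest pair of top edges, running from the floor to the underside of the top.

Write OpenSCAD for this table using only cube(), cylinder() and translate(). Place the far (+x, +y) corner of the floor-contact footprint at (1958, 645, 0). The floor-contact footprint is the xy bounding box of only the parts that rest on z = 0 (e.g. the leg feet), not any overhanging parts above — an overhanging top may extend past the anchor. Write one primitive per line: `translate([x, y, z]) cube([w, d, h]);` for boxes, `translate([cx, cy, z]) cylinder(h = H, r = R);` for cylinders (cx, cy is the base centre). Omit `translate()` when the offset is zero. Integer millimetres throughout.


translate([368, 118, 737]) cube([1634, 571, 43]);
translate([445, 195, 0]) cylinder(h = 737, r = 33);
translate([1925, 195, 0]) cylinder(h = 737, r = 33);
translate([445, 612, 0]) cylinder(h = 737, r = 33);
translate([1925, 612, 0]) cylinder(h = 737, r = 33);


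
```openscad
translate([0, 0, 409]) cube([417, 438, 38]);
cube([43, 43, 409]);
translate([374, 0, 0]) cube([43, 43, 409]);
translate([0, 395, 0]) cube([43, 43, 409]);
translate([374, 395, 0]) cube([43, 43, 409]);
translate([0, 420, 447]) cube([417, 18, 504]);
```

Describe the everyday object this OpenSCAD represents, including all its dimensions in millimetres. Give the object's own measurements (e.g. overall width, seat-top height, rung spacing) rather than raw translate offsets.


A chair. The seat is a 417×438×38 mm slab with its top at z = 447 mm, on four 43×43 mm corner legs (flush with the seat edges, standing on z = 0). A flat backrest 18 mm thick, 504 mm tall, spans the full seat width and rises from the seat top along its +y edge, rear face flush with the rear of the seat.


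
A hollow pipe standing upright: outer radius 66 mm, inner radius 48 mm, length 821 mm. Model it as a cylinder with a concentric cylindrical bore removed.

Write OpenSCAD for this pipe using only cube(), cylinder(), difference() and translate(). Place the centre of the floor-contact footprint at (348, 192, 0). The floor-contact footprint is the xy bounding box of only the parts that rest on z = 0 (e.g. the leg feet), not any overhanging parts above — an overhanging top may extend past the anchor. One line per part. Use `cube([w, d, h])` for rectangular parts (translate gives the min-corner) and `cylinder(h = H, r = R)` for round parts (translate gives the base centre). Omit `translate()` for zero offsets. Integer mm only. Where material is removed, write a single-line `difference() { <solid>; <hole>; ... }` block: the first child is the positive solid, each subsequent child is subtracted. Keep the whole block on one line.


difference() { translate([348, 192, 0]) cylinder(h = 821, r = 66); translate([348, 192, 0]) cylinder(h = 821, r = 48); }


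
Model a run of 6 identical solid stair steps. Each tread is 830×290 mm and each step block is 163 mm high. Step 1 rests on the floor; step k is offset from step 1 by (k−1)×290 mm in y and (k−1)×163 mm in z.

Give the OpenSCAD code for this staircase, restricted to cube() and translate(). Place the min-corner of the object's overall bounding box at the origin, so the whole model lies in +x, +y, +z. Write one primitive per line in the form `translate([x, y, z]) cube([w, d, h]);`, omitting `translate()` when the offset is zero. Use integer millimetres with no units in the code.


cube([830, 290, 163]);
translate([0, 290, 163]) cube([830, 290, 163]);
translate([0, 580, 326]) cube([830, 290, 163]);
translate([0, 870, 489]) cube([830, 290, 163]);
translate([0, 1160, 652]) cube([830, 290, 163]);
translate([0, 1450, 815]) cube([830, 290, 163]);


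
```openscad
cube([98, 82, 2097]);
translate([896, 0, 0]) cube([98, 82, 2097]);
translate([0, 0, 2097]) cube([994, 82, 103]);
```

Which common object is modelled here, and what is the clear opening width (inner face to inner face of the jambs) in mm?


A door frame. The clear opening width is 798 mm.

Two 2097 mm tall posts with a header on top — a door frame. The left jamb is 98 mm wide at x = 0; the right jamb starts at x = 896. The clear opening is 896 − 98 = 798 mm.


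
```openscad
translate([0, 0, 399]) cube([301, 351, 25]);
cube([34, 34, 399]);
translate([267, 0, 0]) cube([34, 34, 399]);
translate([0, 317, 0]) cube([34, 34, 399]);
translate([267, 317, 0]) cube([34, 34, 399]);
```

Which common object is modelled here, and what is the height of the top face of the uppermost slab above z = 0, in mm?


A stool. The seat height is 424 mm.

A 301×351×25 slab at z = 399 on four corner posts — a stool. The seat top is 399 + 25 = 424 mm.


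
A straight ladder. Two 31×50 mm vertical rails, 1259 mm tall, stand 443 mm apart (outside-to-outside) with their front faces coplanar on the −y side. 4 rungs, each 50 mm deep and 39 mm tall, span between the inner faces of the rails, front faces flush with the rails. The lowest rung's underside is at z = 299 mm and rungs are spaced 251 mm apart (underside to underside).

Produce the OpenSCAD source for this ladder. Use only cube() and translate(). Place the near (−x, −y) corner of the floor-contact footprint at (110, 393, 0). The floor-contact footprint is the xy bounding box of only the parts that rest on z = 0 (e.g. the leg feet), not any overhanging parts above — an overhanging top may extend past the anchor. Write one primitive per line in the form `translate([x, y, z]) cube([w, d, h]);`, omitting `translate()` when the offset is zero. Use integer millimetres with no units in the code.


translate([110, 393, 0]) cube([31, 50, 1259]);
translate([522, 393, 0]) cube([31, 50, 1259]);
translate([141, 393, 299]) cube([381, 50, 39]);
translate([141, 393, 550]) cube([381, 50, 39]);
translate([141, 393, 801]) cube([381, 50, 39]);
translate([141, 393, 1052]) cube([381, 50, 39]);


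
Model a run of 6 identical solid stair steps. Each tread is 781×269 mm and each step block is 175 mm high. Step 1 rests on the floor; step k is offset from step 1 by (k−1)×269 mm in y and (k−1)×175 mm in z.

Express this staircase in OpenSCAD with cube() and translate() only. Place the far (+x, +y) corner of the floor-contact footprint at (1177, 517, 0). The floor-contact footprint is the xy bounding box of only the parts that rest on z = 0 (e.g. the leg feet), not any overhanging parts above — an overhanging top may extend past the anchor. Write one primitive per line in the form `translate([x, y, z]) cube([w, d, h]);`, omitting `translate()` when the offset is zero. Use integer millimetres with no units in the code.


translate([396, 248, 0]) cube([781, 269, 175]);
translate([396, 517, 175]) cube([781, 269, 175]);
translate([396, 786, 350]) cube([781, 269, 175]);
translate([396, 1055, 525]) cube([781, 269, 175]);
translate([396, 1324, 700]) cube([781, 269, 175]);
translate([396, 1593, 875]) cube([781, 269, 175]);


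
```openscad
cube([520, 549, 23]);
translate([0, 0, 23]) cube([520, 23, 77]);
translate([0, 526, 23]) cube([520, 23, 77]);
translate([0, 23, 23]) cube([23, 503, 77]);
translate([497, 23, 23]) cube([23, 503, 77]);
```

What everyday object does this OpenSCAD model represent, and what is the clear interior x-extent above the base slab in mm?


An open box. The internal width is 474 mm.

A 520×549 base slab with four walls standing on it — an open box. The base is 520 mm wide and the walls are 23 mm thick, so the internal width is 520 − 2 × 23 = 474 mm.


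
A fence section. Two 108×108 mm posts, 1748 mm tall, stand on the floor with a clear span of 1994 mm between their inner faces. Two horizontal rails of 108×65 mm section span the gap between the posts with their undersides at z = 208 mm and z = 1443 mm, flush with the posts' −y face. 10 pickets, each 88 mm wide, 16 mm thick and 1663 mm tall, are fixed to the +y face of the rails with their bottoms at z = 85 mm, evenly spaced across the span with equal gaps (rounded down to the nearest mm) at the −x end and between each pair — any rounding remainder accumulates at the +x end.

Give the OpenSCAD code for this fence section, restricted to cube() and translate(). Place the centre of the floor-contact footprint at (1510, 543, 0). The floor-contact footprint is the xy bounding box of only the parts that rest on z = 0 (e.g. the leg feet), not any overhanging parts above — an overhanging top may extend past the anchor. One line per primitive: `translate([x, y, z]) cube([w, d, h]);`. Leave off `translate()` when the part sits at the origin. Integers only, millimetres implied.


translate([405, 489, 0]) cube([108, 108, 1748]);
translate([2507, 489, 0]) cube([108, 108, 1748]);
translate([513, 489, 208]) cube([1994, 108, 65]);
translate([513, 489, 1443]) cube([1994, 108, 65]);
translate([614, 597, 85]) cube([88, 16, 1663]);
translate([803, 597, 85]) cube([88, 16, 1663]);
translate([992, 597, 85]) cube([88, 16, 1663]);
translate([1181, 597, 85]) cube([88, 16, 1663]);
translate([1370, 597, 85]) cube([88, 16, 1663]);
translate([1559, 597, 85]) cube([88, 16, 1663]);
translate([1748, 597, 85]) cube([88, 16, 1663]);
translate([1937, 597, 85]) cube([88, 16, 1663]);
translate([2126, 597, 85]) cube([88, 16, 1663]);
translate([2315, 597, 85]) cube([88, 16, 1663]);


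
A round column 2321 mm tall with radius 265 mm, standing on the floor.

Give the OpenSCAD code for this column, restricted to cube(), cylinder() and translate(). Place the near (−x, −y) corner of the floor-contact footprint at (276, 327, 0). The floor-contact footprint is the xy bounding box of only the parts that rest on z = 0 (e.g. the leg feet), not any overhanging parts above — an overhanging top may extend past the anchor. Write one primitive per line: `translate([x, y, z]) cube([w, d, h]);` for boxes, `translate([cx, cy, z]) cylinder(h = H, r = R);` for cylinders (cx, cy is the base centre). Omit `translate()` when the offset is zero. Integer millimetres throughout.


translate([541, 592, 0]) cylinder(h = 2321, r = 265);


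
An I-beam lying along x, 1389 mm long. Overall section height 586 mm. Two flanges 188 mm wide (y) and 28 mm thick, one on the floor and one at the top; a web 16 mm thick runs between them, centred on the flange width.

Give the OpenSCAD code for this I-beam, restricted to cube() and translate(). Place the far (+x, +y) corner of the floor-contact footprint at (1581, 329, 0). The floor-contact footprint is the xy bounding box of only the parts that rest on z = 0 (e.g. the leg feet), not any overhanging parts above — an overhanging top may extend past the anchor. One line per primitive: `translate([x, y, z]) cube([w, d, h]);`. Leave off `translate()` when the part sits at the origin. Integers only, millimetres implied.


translate([192, 141, 0]) cube([1389, 188, 28]);
translate([192, 227, 28]) cube([1389, 16, 530]);
translate([192, 141, 558]) cube([1389, 188, 28]);


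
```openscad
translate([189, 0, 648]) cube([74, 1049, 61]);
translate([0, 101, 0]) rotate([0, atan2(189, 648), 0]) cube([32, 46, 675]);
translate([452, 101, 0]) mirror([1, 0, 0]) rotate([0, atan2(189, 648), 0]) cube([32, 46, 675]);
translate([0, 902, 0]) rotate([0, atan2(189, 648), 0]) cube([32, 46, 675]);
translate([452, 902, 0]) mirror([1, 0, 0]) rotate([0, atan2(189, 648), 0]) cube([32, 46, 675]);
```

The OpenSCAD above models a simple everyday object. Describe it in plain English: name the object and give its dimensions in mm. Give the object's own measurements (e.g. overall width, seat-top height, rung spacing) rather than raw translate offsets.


A sawhorse. A 74×1049×61 mm beam (x, y, z) sits on two A-frame leg pairs. Each pair is two raked legs of 32×46 mm section (46 mm along y) splaying symmetrically in x. Each leg rises 648 mm vertically over 189 mm of horizontal reach and is 675 mm long along its own axis. Every leg's outer bottom edge rests on the floor and its outer top edge meets a bottom edge of the beam — the left legs (tilting toward +x) meet the beam's −x bottom edge, the right legs (their mirror images, tilting toward −x) meet its +x bottom edge — so the leg tops tuck under the beam, the beam's underside is 648 mm above the floor, and the feet are 452 mm apart outside-to-outside with the beam centred between them. The two leg pairs are set in 101 mm from either end of the beam.


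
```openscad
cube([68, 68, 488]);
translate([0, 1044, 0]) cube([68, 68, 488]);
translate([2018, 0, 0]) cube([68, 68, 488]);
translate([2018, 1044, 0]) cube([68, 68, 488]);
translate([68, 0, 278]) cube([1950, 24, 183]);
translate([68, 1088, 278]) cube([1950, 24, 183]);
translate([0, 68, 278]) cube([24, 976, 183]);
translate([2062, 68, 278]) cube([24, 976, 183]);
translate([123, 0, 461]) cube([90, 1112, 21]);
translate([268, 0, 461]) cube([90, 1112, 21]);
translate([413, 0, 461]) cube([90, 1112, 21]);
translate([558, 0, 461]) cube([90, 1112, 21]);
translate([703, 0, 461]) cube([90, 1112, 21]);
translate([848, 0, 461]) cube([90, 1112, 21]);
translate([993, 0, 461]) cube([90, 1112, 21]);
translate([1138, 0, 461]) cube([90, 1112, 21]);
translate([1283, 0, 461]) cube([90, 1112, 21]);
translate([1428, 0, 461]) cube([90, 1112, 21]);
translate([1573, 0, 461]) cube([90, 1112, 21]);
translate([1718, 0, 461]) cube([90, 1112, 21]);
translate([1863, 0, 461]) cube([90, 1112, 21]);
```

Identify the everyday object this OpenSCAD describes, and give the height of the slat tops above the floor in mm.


A bed frame. The slat-top height is 482 mm.

Four posts, four rails, and a row of slats — a bed frame. Slats sit on the rails at z = 278 + 183 = 461; with slat thickness 21, the top is 482 mm.


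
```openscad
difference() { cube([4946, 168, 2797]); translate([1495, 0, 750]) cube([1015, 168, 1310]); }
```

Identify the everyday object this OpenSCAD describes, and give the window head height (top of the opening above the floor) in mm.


A wall with a window opening. The window head height is 2060 mm.

A wall with a rectangular opening subtracted — a window. Sill at z = 750, opening 1310 mm tall, so the head is at 750 + 1310 = 2060 mm.


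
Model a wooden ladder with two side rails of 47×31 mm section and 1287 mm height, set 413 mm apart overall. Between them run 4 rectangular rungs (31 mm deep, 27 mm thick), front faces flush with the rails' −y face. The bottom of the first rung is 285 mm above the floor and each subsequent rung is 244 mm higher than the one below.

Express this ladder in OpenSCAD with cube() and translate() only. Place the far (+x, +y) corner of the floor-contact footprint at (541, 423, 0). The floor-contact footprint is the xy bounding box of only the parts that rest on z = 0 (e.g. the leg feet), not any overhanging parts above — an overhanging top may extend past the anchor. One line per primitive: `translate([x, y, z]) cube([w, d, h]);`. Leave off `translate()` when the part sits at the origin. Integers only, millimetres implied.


translate([128, 392, 0]) cube([47, 31, 1287]);
translate([494, 392, 0]) cube([47, 31, 1287]);
translate([175, 392, 285]) cube([319, 31, 27]);
translate([175, 392, 529]) cube([319, 31, 27]);
translate([175, 392, 773]) cube([319, 31, 27]);
translate([175, 392, 1017]) cube([319, 31, 27]);


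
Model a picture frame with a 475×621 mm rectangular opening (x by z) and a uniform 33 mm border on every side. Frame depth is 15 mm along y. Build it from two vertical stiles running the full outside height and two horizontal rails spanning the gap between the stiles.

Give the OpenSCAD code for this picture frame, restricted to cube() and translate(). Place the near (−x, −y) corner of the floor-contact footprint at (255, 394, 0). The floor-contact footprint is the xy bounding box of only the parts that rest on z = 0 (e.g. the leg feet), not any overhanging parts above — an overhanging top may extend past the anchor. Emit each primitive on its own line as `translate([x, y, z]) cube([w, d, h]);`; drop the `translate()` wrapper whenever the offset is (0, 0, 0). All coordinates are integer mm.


translate([255, 394, 0]) cube([33, 15, 687]);
translate([763, 394, 0]) cube([33, 15, 687]);
translate([288, 394, 0]) cube([475, 15, 33]);
translate([288, 394, 654]) cube([475, 15, 33]);


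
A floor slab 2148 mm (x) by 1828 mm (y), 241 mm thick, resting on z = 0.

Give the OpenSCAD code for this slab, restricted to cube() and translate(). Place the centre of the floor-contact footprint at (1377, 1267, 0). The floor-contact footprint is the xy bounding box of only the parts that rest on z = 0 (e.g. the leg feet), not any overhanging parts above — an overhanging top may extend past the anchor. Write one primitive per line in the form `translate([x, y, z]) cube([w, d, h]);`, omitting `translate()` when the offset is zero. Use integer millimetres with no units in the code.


translate([303, 353, 0]) cube([2148, 1828, 241]);


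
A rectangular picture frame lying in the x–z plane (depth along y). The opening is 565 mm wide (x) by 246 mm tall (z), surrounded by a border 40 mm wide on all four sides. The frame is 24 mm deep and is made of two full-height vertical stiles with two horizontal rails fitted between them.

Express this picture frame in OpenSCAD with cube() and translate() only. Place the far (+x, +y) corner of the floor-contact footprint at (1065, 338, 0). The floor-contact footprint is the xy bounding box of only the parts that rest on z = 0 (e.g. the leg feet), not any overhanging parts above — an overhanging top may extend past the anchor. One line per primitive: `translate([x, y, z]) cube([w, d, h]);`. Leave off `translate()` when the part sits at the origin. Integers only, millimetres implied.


translate([420, 314, 0]) cube([40, 24, 326]);
translate([1025, 314, 0]) cube([40, 24, 326]);
translate([460, 314, 0]) cube([565, 24, 40]);
translate([460, 314, 286]) cube([565, 24, 40]);


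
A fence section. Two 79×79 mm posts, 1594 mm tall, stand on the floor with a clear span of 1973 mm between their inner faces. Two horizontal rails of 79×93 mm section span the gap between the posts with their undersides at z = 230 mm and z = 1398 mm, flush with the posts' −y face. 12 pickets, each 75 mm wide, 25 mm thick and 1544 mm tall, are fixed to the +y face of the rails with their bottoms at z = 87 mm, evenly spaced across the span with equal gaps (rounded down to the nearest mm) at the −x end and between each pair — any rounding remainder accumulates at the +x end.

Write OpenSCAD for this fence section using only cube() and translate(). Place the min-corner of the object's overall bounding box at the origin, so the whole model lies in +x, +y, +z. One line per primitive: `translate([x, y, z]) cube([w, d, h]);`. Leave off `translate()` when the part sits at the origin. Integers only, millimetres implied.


cube([79, 79, 1594]);
translate([2052, 0, 0]) cube([79, 79, 1594]);
translate([79, 0, 230]) cube([1973, 79, 93]);
translate([79, 0, 1398]) cube([1973, 79, 93]);
translate([161, 79, 87]) cube([75, 25, 1544]);
translate([318, 79, 87]) cube([75, 25, 1544]);
translate([475, 79, 87]) cube([75, 25, 1544]);
translate([632, 79, 87]) cube([75, 25, 1544]);
translate([789, 79, 87]) cube([75, 25, 1544]);
translate([946, 79, 87]) cube([75, 25, 1544]);
translate([1103, 79, 87]) cube([75, 25, 1544]);
translate([1260, 79, 87]) cube([75, 25, 1544]);
translate([1417, 79, 87]) cube([75, 25, 1544]);
translate([1574, 79, 87]) cube([75, 25, 1544]);
translate([1731, 79, 87]) cube([75, 25, 1544]);
translate([1888, 79, 87]) cube([75, 25, 1544]);


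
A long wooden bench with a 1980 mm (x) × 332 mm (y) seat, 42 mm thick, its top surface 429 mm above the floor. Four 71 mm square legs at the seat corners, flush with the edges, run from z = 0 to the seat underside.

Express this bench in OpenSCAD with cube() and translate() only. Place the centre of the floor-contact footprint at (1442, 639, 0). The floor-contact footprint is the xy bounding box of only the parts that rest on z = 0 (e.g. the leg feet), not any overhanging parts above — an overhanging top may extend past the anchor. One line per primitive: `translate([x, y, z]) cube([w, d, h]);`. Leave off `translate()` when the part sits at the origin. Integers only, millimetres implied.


translate([452, 473, 387]) cube([1980, 332, 42]);
translate([452, 473, 0]) cube([71, 71, 387]);
translate([452, 734, 0]) cube([71, 71, 387]);
translate([2361, 473, 0]) cube([71, 71, 387]);
translate([2361, 734, 0]) cube([71, 71, 387]);


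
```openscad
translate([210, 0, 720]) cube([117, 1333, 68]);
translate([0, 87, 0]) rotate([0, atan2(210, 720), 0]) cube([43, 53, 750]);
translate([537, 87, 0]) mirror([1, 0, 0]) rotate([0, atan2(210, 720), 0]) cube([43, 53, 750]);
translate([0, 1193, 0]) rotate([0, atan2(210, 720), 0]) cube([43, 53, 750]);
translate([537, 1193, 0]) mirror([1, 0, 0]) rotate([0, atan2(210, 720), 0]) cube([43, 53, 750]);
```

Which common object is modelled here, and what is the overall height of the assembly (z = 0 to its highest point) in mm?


A sawhorse. The overall height is 788 mm.

A beam across two mirrored pairs of raked legs — a sawhorse. The beam's underside is at z = 720 (matching the legs' vertical rise in atan2(210, 720)) and the beam is 68 mm tall, so its top is at 720 + 68 = 788 mm. The raked legs top out at the beam's underside, so that is the highest point.


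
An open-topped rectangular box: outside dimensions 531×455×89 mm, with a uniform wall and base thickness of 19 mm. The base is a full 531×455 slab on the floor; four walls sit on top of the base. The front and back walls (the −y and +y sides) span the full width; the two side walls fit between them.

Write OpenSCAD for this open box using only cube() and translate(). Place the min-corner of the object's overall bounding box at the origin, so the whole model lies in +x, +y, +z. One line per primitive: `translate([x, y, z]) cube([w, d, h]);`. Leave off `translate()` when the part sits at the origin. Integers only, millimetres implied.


cube([531, 455, 19]);
translate([0, 0, 19]) cube([531, 19, 70]);
translate([0, 436, 19]) cube([531, 19, 70]);
translate([0, 19, 19]) cube([19, 417, 70]);
translate([512, 19, 19]) cube([19, 417, 70]);


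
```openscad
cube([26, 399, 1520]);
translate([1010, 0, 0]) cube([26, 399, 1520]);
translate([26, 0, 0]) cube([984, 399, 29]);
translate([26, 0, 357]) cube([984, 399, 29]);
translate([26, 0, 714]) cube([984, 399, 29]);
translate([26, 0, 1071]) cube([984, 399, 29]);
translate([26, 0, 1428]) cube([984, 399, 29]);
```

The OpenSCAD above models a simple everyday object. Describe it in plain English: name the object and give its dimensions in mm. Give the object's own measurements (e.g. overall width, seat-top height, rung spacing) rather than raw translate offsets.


An open bookshelf. Two side panels, each 26 mm thick, 399 mm deep and 1520 mm tall, stand 1036 mm apart (outside-to-outside). Between them sit 5 shelves, each 29 mm thick and 399 mm deep, spanning the full gap between the sides. The bottom shelf rests on the floor (its underside at z = 0) and the clear gap between one shelf's top and the next shelf's underside is 328 mm.


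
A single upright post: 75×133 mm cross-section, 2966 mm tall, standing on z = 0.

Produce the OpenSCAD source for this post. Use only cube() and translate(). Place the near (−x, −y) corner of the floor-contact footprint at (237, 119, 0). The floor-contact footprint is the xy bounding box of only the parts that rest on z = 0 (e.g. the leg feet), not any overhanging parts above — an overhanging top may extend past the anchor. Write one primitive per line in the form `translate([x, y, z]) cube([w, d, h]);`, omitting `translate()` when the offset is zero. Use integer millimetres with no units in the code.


translate([237, 119, 0]) cube([75, 133, 2966]);


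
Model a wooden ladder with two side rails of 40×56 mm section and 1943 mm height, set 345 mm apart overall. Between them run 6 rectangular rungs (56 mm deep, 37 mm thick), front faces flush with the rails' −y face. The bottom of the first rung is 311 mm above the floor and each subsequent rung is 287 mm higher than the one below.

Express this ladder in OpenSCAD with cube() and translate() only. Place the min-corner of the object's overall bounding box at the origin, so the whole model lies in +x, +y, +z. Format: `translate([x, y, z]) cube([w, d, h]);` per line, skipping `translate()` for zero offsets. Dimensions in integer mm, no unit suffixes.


// rung span = 345 - 2*40 = 265
// rung[k] z = 311 + k*287
cube([40, 56, 1943]);
translate([305, 0, 0]) cube([40, 56, 1943]);
translate([40, 0, 311]) cube([265, 56, 37]);
translate([40, 0, 598]) cube([265, 56, 37]);
translate([40, 0, 885]) cube([265, 56, 37]);
translate([40, 0, 1172]) cube([265, 56, 37]);
translate([40, 0, 1459]) cube([265, 56, 37]);
translate([40, 0, 1746]) cube([265, 56, 37]);
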